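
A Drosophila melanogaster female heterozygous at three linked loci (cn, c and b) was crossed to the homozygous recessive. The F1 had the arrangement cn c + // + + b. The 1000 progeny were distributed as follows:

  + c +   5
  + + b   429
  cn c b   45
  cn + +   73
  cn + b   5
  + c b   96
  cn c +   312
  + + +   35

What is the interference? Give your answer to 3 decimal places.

The two rarest classes, + c + and cn + b, are the double crossovers. Comparing them with the parentals, only the cn allele has switched, so cn is the middle locus and the order is b – cn – c.
b–cn: (80 + 10)/1000 = 0.0900; cn–c: (169 + 10)/1000 = 0.1790.
Expected DCO frequency = 0.0900 × 0.1790 ≈ 0.01611; observed = 10/1000 ≈ 0.01000.
Coefficient of coincidence = 0.01000/0.01611 ≈ 0.621; interference = 1 − 0.621 = 0.379.

0.379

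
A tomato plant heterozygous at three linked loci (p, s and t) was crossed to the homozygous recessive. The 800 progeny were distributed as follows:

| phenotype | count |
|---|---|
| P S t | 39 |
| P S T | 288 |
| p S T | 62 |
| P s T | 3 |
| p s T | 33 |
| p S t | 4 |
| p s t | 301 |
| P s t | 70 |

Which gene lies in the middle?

The two most frequent reciprocal classes, P S T and p s t, are the parental types, so the F1 was P S T / p s t.
The two rarest classes, P s T and p S t, are the double crossovers. Comparing them with the parentals, only the s allele has switched, so s is the middle locus and the order is t – s – p.

s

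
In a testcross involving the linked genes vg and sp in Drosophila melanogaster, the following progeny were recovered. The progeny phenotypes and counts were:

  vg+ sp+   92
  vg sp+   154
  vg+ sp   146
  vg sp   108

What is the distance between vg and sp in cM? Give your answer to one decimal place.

40.0 cM

The two most frequent classes, vg+ sp (146) and vg sp+ (154), are the parental types, so the F1 was vg+ sp / vg sp+.
The recombinant classes are vg+ sp+ and vg sp: 92 + 108 = 200.
Recombination frequency = 200/500 = 0.4000 ≈ 40.0%, i.e. 40.0 cM.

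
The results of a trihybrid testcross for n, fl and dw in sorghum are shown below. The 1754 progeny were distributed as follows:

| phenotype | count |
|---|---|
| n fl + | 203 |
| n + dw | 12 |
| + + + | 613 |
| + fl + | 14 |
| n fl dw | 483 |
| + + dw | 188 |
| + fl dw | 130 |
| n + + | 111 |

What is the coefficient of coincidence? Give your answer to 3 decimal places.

0.410

The two most frequent reciprocal classes, + + + and n fl dw, are the parental types, so the F1 was + + + / n fl dw.
The two rarest classes, + fl + and n + dw, are the double crossovers. Comparing them with the parentals, only the fl allele has switched, so fl is the middle locus and the order is n – fl – dw.
n–fl: (241 + 26)/1754 = 0.1522; fl–dw: (391 + 26)/1754 = 0.2377.
Expected DCO frequency = 0.1522 × 0.2377 ≈ 0.03618; observed = 26/1754 ≈ 0.01482.
Coefficient of coincidence = 0.01482/0.03618 ≈ 0.410.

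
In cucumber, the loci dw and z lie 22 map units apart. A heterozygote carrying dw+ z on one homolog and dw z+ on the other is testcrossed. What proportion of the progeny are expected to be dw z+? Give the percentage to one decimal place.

A map distance of 22 map units corresponds to a recombination frequency of 0.220.
The F1 is dw+ z / dw z+, so dw z+ is a parental gamete class with expected frequency (1 − r)/2 = 0.780/2 = 0.3900.
That is 0.3900 = 39.0% of the progeny.

39.0%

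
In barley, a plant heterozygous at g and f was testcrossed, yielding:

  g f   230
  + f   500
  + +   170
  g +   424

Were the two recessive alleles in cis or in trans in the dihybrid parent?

The two most frequent classes are + f (500) and g + (424); these are the parental (non-recombinant) types.
So the F1 carried + f on one chromosome and g + on the other — the recessive alleles are on opposite chromosomes (trans / repulsion).

trans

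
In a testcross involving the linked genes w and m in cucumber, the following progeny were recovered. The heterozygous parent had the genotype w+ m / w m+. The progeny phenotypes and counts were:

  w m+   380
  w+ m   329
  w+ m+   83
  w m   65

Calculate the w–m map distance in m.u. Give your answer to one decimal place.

17.3 m.u.

The recombinant classes are w+ m+ and w m: 83 + 65 = 148.
Recombination frequency = 148/857 = 0.1727 ≈ 17.3%, i.e. 17.3 m.u.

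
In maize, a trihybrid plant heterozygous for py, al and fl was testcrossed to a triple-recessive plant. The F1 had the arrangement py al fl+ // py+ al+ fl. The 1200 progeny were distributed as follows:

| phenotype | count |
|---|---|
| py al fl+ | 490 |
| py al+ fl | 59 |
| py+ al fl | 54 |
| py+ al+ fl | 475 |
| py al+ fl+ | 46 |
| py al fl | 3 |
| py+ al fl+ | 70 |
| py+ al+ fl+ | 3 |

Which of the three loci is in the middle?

The two rarest classes, py al fl and py+ al+ fl+, are the double crossovers. Comparing them with the parentals, only the fl allele has switched, so fl is the middle locus and the order is al – fl – py.

fl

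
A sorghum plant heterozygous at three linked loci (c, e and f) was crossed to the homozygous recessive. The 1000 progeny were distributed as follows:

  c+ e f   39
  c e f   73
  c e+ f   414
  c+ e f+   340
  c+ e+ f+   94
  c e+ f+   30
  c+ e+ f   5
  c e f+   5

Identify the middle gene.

c

The two most frequent reciprocal classes, c+ e f+ and c e+ f, are the parental types, so the F1 was c+ e f+ / c e+ f.
The two rarest classes, c e f+ and c+ e+ f, are the double crossovers. Comparing them with the parentals, only the c allele has switched, so c is the middle locus and the order is f – c – e.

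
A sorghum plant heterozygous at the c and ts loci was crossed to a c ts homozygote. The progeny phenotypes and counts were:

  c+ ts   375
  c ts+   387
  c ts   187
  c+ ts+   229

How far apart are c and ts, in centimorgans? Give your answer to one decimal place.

The two most frequent classes, c+ ts (375) and c ts+ (387), are the parental types, so the F1 was c+ ts / c ts+.
The recombinant classes are c+ ts+ and c ts: 229 + 187 = 416.
Recombination frequency = 416/1178 = 0.3531 ≈ 35.3%, i.e. 35.3 centimorgans.

35.3 centimorgans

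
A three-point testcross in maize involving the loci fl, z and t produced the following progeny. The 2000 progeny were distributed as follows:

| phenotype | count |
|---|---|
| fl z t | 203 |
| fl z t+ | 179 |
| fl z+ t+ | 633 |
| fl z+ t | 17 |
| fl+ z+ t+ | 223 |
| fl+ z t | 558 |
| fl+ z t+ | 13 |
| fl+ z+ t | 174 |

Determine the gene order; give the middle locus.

The two most frequent reciprocal classes, fl z+ t+ and fl+ z t, are the parental types, so the F1 was fl z+ t+ / fl+ z t.
The two rarest classes, fl z+ t and fl+ z t+, are the double crossovers. Comparing them with the parentals, only the t allele has switched, so t is the middle locus and the order is z – t – fl.

t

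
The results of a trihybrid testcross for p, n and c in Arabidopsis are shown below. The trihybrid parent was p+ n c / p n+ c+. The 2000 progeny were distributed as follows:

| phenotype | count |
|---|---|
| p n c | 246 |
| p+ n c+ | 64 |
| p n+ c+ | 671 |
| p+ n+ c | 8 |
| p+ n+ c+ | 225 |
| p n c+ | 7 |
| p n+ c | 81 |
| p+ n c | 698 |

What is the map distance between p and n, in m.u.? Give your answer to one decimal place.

24.3 m.u.

The two rarest classes, p+ n+ c and p n c+, are the double crossovers. Comparing them with the parentals, only the n allele has switched, so n is the middle locus and the order is p – n – c.
Crossovers in the p–n interval produce the single-crossover classes p n c and p+ n+ c+ (246 + 225 = 471) plus the double crossovers (15).
RF(p–n) = (471 + 15) / 2000 = 486/2000 = 0.2430 → 24.3 m.u.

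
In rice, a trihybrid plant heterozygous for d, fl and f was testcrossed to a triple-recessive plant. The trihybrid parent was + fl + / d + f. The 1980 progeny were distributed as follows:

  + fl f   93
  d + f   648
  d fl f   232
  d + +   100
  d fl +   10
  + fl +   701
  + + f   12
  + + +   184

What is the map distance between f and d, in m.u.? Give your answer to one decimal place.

The two rarest classes, d fl + and + + f, are the double crossovers. Comparing them with the parentals, only the d allele has switched, so d is the middle locus and the order is f – d – fl.
Crossovers in the f–d interval produce the single-crossover classes + fl f and d + + (93 + 100 = 193) plus the double crossovers (22).
RF(f–d) = (193 + 22) / 1980 = 215/1980 = 0.1086 → 10.9 m.u.

10.9 m.u.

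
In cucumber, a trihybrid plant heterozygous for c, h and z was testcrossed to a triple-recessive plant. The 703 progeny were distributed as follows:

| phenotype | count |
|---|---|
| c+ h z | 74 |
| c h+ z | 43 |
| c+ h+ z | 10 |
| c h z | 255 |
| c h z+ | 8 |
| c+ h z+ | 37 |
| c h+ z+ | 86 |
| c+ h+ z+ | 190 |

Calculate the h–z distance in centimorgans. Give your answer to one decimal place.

13.9 centimorgans

The two most frequent reciprocal classes, c+ h+ z+ and c h z, are the parental types, so the F1 was c+ h+ z+ / c h z.
The two rarest classes, c+ h+ z and c h z+, are the double crossovers. Comparing them with the parentals, only the z allele has switched, so z is the middle locus and the order is c – z – h.
Crossovers in the z–h interval produce the single-crossover classes c+ h z+ and c h+ z (37 + 43 = 80) plus the double crossovers (18).
RF(z–h) = (80 + 18) / 703 = 98/703 = 0.1394 → 13.9 centimorgans.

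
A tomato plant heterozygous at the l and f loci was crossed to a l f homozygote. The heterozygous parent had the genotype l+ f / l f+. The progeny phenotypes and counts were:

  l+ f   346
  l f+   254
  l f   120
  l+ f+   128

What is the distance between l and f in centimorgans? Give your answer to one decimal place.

29.2 centimorgans

The recombinant classes are l+ f+ and l f: 128 + 120 = 248.
Recombination frequency = 248/848 = 0.2925 ≈ 29.2%, i.e. 29.2 centimorgans.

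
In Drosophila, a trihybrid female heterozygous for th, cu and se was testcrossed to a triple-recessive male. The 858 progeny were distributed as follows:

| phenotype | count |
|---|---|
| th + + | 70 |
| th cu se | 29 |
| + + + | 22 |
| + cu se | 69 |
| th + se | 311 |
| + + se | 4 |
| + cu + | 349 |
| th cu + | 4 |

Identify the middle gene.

th

The two most frequent reciprocal classes, + cu + and th + se, are the parental types, so the F1 was + cu + / th + se.
The two rarest classes, th cu + and + + se, are the double crossovers. Comparing them with the parentals, only the th allele has switched, so th is the middle locus and the order is se – th – cu.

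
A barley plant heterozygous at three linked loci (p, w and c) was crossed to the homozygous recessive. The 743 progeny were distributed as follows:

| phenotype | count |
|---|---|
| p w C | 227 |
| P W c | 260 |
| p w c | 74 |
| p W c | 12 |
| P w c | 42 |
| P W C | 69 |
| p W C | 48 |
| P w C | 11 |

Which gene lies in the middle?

The two most frequent reciprocal classes, p w C and P W c, are the parental types, so the F1 was p w C / P W c.
The two rarest classes, P w C and p W c, are the double crossovers. Comparing them with the parentals, only the p allele has switched, so p is the middle locus and the order is c – p – w.

p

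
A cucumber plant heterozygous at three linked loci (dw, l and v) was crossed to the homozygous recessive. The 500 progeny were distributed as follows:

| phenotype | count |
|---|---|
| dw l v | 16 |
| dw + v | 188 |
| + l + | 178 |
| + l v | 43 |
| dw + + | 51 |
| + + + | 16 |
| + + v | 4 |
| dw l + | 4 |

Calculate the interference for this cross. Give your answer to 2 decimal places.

0.02

The two most frequent reciprocal classes, dw + v and + l +, are the parental types, so the F1 was dw + v / + l +.
The two rarest classes, + + v and dw l +, are the double crossovers. Comparing them with the parentals, only the dw allele has switched, so dw is the middle locus and the order is v – dw – l.
v–dw: (94 + 8)/500 = 0.2040; dw–l: (32 + 8)/500 = 0.0800.
Expected DCO frequency = 0.2040 × 0.0800 ≈ 0.01632; observed = 8/500 ≈ 0.01600.
Coefficient of coincidence = 0.01600/0.01632 ≈ 0.98; interference = 1 − 0.98 = 0.02.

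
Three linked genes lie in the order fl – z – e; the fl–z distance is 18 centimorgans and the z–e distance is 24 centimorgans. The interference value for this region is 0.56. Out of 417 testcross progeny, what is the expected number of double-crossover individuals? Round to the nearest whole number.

Map distances give recombination frequencies of 0.180 and 0.240 for the two intervals.
With interference 0.56 (so coincidence = 0.44), expected double-crossover frequency = 0.180 × 0.240 × 0.44 = 0.01901.
Expected number = 0.01901 × 417 = 7.93 ≈ 8.

8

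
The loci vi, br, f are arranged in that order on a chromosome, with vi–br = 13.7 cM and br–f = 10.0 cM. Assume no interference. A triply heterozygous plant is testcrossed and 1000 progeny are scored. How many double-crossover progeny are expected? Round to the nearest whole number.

14

Map distances give recombination frequencies of 0.137 and 0.100 for the two intervals.
With no interference, expected double-crossover frequency = 0.137 × 0.100 = 0.01370.
Expected number = 0.01370 × 1000 = 13.70 ≈ 14.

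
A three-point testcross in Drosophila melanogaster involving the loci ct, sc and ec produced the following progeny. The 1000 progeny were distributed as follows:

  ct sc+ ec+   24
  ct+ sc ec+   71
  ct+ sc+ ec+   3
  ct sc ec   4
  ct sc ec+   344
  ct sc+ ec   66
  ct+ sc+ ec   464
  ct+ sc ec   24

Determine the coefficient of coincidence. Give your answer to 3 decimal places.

0.884

The two most frequent reciprocal classes, ct+ sc+ ec and ct sc ec+, are the parental types, so the F1 was ct+ sc+ ec / ct sc ec+.
The two rarest classes, ct+ sc+ ec+ and ct sc ec, are the double crossovers. Comparing them with the parentals, only the ec allele has switched, so ec is the middle locus and the order is ct – ec – sc.
ct–ec: (137 + 7)/1000 = 0.1440; ec–sc: (48 + 7)/1000 = 0.0550.
Expected DCO frequency = 0.1440 × 0.0550 ≈ 0.00792; observed = 7/1000 ≈ 0.00700.
Coefficient of coincidence = 0.00700/0.00792 ≈ 0.884.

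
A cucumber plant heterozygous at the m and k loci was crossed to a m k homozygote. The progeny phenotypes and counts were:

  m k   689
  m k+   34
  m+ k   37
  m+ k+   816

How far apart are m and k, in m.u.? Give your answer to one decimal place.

4.5 m.u.

The two most frequent classes, m+ k+ (816) and m k (689), are the parental types, so the F1 was m+ k+ / m k.
The recombinant classes are m+ k and m k+: 37 + 34 = 71.
Recombination frequency = 71/1576 = 0.0451 ≈ 4.5%, i.e. 4.5 m.u.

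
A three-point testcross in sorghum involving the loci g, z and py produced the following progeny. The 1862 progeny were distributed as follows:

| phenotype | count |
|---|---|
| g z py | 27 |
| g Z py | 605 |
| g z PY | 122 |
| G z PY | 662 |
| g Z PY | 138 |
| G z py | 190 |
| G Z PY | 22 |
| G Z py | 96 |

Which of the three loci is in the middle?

z

The two most frequent reciprocal classes, G z PY and g Z py, are the parental types, so the F1 was G z PY / g Z py.
The two rarest classes, G Z PY and g z py, are the double crossovers. Comparing them with the parentals, only the z allele has switched, so z is the middle locus and the order is g – z – py.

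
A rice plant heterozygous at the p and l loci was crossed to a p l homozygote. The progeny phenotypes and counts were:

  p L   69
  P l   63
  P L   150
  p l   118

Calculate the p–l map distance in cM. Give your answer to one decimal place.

33.0 cM

The two most frequent classes, P L (150) and p l (118), are the parental types, so the F1 was P L / p l.
The recombinant classes are P l and p L: 63 + 69 = 132.
Recombination frequency = 132/400 = 0.3300 ≈ 33.0%, i.e. 33.0 cM.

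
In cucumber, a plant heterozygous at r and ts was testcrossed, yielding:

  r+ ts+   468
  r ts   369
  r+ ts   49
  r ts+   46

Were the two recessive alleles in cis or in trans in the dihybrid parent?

cis

The two most frequent classes are r+ ts+ (468) and r ts (369); these are the parental (non-recombinant) types.
So the F1 carried r+ ts+ on one chromosome and r ts on the other — the recessive alleles are on the same chromosome (cis / coupling).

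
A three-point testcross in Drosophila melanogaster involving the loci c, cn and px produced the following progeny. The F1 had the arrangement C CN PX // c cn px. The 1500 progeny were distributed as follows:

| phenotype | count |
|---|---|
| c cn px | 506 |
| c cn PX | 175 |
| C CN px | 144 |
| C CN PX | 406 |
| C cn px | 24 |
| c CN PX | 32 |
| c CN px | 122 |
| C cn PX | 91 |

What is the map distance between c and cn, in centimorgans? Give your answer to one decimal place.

The two rarest classes, c CN PX and C cn px, are the double crossovers. Comparing them with the parentals, only the c allele has switched, so c is the middle locus and the order is px – c – cn.
Crossovers in the c–cn interval produce the single-crossover classes C cn PX and c CN px (91 + 122 = 213) plus the double crossovers (56).
RF(c–cn) = (213 + 56) / 1500 = 269/1500 = 0.1793 → 17.9 centimorgans.

17.9 centimorgans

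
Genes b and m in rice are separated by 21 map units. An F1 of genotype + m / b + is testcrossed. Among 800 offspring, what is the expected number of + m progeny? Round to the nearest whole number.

A map distance of 21 map units corresponds to a recombination frequency of 0.210.
The F1 is + m / b +, so + m is a parental gamete class with expected frequency (1 − r)/2 = 0.790/2 = 0.3950.
Expected number = 0.3950 × 800 = 316.00 ≈ 316.

316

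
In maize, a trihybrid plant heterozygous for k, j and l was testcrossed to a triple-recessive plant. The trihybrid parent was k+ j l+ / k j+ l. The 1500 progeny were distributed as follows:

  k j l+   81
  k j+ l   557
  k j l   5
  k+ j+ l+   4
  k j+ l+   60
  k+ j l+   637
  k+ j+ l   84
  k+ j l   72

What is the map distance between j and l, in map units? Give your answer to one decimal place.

The two rarest classes, k+ j+ l+ and k j l, are the double crossovers. Comparing them with the parentals, only the j allele has switched, so j is the middle locus and the order is k – j – l.
Crossovers in the j–l interval produce the single-crossover classes k+ j l and k j+ l+ (72 + 60 = 132) plus the double crossovers (9).
RF(j–l) = (132 + 9) / 1500 = 141/1500 = 0.0940 → 9.4 map units.

9.4 map units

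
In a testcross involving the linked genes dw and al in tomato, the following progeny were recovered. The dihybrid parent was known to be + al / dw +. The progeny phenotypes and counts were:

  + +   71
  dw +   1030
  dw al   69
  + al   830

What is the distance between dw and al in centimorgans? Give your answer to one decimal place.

7.0 centimorgans

The recombinant classes are + + and dw al: 71 + 69 = 140.
Recombination frequency = 140/2000 = 0.0700 ≈ 7.0%, i.e. 7.0 centimorgans.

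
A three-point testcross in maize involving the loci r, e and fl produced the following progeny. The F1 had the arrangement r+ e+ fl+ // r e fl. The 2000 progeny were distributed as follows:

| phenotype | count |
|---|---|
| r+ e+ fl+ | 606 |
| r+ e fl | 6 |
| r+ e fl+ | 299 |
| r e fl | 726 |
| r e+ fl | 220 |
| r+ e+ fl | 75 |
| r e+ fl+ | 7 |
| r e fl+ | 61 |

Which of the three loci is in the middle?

r

The two rarest classes, r e+ fl+ and r+ e fl, are the double crossovers. Comparing them with the parentals, only the r allele has switched, so r is the middle locus and the order is fl – r – e.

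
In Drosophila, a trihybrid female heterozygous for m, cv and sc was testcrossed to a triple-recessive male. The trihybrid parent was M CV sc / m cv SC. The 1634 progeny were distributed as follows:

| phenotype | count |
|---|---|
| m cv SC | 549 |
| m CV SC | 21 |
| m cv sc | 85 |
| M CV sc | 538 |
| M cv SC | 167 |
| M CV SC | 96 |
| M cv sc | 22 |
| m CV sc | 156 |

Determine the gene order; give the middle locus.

cv

The two rarest classes, M cv sc and m CV SC, are the double crossovers. Comparing them with the parentals, only the cv allele has switched, so cv is the middle locus and the order is m – cv – sc.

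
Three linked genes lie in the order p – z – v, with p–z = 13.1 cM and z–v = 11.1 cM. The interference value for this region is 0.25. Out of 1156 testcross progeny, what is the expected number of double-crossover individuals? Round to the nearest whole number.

13

Map distances give recombination frequencies of 0.131 and 0.111 for the two intervals.
With interference 0.25 (so coincidence = 0.75), expected double-crossover frequency = 0.131 × 0.111 × 0.75 = 0.01091.
Expected number = 0.01091 × 1156 = 12.61 ≈ 13.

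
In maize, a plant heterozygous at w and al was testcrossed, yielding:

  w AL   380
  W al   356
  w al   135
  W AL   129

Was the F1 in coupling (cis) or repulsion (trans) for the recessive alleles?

trans

The two most frequent classes are W al (356) and w AL (380); these are the parental (non-recombinant) types.
So the F1 carried W al on one chromosome and w AL on the other — the recessive alleles are on opposite chromosomes (trans / repulsion).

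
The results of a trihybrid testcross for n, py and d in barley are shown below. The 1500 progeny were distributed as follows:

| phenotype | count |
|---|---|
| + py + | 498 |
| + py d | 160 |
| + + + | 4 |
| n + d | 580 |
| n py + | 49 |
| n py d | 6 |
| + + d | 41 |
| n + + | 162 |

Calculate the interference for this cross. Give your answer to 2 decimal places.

0.55

The two most frequent reciprocal classes, + py + and n + d, are the parental types, so the F1 was + py + / n + d.
The two rarest classes, + + + and n py d, are the double crossovers. Comparing them with the parentals, only the py allele has switched, so py is the middle locus and the order is n – py – d.
n–py: (90 + 10)/1500 = 0.0667; py–d: (322 + 10)/1500 = 0.2213.
Expected DCO frequency = 0.0667 × 0.2213 ≈ 0.01476; observed = 10/1500 ≈ 0.00667.
Coefficient of coincidence = 0.00667/0.01476 ≈ 0.45; interference = 1 − 0.45 = 0.55.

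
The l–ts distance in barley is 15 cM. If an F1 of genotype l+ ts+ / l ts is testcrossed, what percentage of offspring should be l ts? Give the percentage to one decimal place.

A map distance of 15 cM corresponds to a recombination frequency of 0.150.
The F1 is l+ ts+ / l ts, so l ts is a parental gamete class with expected frequency (1 − r)/2 = 0.850/2 = 0.4250.
That is 0.4250 = 42.5% of the progeny.

42.5%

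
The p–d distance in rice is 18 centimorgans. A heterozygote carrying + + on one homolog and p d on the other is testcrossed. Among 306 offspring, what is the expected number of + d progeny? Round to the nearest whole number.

28

A map distance of 18 centimorgans corresponds to a recombination frequency of 0.180.
The F1 is + + / p d, so + d is a recombinant gamete class with expected frequency r/2 = 0.180/2 = 0.0900.
Expected number = 0.0900 × 306 = 27.54 ≈ 28.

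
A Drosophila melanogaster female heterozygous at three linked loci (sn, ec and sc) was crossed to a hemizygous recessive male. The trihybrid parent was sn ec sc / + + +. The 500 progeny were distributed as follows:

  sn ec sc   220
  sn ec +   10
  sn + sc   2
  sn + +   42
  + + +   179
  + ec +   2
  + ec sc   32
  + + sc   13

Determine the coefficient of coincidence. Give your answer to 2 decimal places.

The two rarest classes, sn + sc and + ec +, are the double crossovers. Comparing them with the parentals, only the ec allele has switched, so ec is the middle locus and the order is sc – ec – sn.
sc–ec: (23 + 4)/500 = 0.0540; ec–sn: (74 + 4)/500 = 0.1560.
Expected DCO frequency = 0.0540 × 0.1560 ≈ 0.00842; observed = 4/500 ≈ 0.00800.
Coefficient of coincidence = 0.00800/0.00842 ≈ 0.95.

0.95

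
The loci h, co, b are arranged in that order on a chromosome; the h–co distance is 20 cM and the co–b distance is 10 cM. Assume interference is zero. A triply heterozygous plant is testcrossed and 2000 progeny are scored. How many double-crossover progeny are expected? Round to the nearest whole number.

40

Map distances give recombination frequencies of 0.200 and 0.100 for the two intervals.
With no interference, expected double-crossover frequency = 0.200 × 0.100 = 0.02000.
Expected number = 0.02000 × 2000 = 40.00 ≈ 40.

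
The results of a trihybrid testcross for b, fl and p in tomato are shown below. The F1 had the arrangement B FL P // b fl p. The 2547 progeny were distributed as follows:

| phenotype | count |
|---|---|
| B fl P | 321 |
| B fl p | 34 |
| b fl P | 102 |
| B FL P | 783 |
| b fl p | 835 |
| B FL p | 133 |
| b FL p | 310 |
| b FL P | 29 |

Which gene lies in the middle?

The two rarest classes, b FL P and B fl p, are the double crossovers. Comparing them with the parentals, only the b allele has switched, so b is the middle locus and the order is p – b – fl.

b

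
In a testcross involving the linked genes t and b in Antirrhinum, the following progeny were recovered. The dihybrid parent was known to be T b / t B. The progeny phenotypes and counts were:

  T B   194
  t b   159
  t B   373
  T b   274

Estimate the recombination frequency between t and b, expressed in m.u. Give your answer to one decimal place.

The recombinant classes are T B and t b: 194 + 159 = 353.
Recombination frequency = 353/1000 = 0.3530 ≈ 35.3%, i.e. 35.3 m.u.

35.3 m.u.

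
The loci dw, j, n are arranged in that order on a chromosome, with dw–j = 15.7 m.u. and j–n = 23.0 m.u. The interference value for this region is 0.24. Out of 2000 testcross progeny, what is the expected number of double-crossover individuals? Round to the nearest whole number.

55

Map distances give recombination frequencies of 0.157 and 0.230 for the two intervals.
With interference 0.24 (so coincidence = 0.76), expected double-crossover frequency = 0.157 × 0.230 × 0.76 = 0.02744.
Expected number = 0.02744 × 2000 = 54.89 ≈ 55.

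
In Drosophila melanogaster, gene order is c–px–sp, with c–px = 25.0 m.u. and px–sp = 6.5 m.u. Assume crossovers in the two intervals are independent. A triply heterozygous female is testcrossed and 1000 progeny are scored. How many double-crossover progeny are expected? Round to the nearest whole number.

16

Map distances give recombination frequencies of 0.250 and 0.065 for the two intervals.
With no interference, expected double-crossover frequency = 0.250 × 0.065 = 0.01625.
Expected number = 0.01625 × 1000 = 16.25 ≈ 16.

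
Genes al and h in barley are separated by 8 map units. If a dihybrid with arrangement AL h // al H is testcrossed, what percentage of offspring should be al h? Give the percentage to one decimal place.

A map distance of 8 map units corresponds to a recombination frequency of 0.080.
The F1 is AL h / al H, so al h is a recombinant gamete class with expected frequency r/2 = 0.080/2 = 0.0400.
That is 0.0400 = 4.0% of the progeny.

4.0%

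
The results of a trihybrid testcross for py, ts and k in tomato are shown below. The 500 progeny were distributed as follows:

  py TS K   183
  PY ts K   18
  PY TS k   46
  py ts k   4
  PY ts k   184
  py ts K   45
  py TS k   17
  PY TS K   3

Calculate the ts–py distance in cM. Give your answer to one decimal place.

The two most frequent reciprocal classes, py TS K and PY ts k, are the parental types, so the F1 was py TS K / PY ts k.
The two rarest classes, PY TS K and py ts k, are the double crossovers. Comparing them with the parentals, only the py allele has switched, so py is the middle locus and the order is k – py – ts.
Crossovers in the py–ts interval produce the single-crossover classes py ts K and PY TS k (45 + 46 = 91) plus the double crossovers (7).
RF(py–ts) = (91 + 7) / 500 = 98/500 = 0.1960 → 19.6 cM.

19.6 cM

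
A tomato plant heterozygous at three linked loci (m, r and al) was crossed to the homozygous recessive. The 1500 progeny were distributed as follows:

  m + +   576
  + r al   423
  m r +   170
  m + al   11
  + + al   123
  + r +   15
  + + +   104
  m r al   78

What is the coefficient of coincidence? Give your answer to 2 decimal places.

The two most frequent reciprocal classes, + r al and m + +, are the parental types, so the F1 was + r al / m + +.
The two rarest classes, + r + and m + al, are the double crossovers. Comparing them with the parentals, only the al allele has switched, so al is the middle locus and the order is m – al – r.
m–al: (182 + 26)/1500 = 0.1387; al–r: (293 + 26)/1500 = 0.2127.
Expected DCO frequency = 0.1387 × 0.2127 ≈ 0.02950; observed = 26/1500 ≈ 0.01733.
Coefficient of coincidence = 0.01733/0.02950 ≈ 0.59.

0.59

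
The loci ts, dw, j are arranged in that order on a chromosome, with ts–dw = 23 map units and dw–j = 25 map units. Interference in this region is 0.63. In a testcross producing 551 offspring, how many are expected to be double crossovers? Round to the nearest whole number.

Map distances give recombination frequencies of 0.230 and 0.250 for the two intervals.
With interference 0.63 (so coincidence = 0.37), expected double-crossover frequency = 0.230 × 0.250 × 0.37 = 0.02128.
Expected number = 0.02128 × 551 = 11.72 ≈ 12.

12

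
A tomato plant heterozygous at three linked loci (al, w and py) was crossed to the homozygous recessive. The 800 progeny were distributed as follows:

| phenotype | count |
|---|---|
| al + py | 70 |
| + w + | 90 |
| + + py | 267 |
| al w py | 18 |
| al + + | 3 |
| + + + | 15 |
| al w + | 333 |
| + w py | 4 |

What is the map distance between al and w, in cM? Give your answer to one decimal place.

The two most frequent reciprocal classes, al w + and + + py, are the parental types, so the F1 was al w + / + + py.
The two rarest classes, al + + and + w py, are the double crossovers. Comparing them with the parentals, only the w allele has switched, so w is the middle locus and the order is al – w – py.
Crossovers in the al–w interval produce the single-crossover classes + w + and al + py (90 + 70 = 160) plus the double crossovers (7).
RF(al–w) = (160 + 7) / 800 = 167/800 = 0.2087 → 20.9 cM.

20.9 cM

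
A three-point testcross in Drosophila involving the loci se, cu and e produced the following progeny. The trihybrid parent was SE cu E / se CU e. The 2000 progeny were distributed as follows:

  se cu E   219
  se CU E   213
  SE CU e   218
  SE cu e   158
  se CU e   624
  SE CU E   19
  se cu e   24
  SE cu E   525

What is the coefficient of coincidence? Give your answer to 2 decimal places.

0.43

The two rarest classes, SE CU E and se cu e, are the double crossovers. Comparing them with the parentals, only the cu allele has switched, so cu is the middle locus and the order is e – cu – se.
e–cu: (371 + 43)/2000 = 0.2070; cu–se: (437 + 43)/2000 = 0.2400.
Expected DCO frequency = 0.2070 × 0.2400 ≈ 0.04968; observed = 43/2000 ≈ 0.02150.
Coefficient of coincidence = 0.02150/0.04968 ≈ 0.43.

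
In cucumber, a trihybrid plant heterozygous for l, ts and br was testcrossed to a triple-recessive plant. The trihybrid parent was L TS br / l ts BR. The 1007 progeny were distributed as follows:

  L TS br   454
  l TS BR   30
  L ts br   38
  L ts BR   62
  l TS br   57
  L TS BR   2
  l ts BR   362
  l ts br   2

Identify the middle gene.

br

The two rarest classes, L TS BR and l ts br, are the double crossovers. Comparing them with the parentals, only the br allele has switched, so br is the middle locus and the order is ts – br – l.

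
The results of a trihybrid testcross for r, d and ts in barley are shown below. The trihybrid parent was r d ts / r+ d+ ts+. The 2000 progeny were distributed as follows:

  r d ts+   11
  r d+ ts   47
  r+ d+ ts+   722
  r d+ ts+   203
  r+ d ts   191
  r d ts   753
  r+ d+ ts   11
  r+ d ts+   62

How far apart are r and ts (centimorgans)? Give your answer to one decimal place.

20.8 centimorgans

The two rarest classes, r d ts+ and r+ d+ ts, are the double crossovers. Comparing them with the parentals, only the ts allele has switched, so ts is the middle locus and the order is d – ts – r.
Crossovers in the ts–r interval produce the single-crossover classes r+ d ts and r d+ ts+ (191 + 203 = 394) plus the double crossovers (22).
RF(ts–r) = (394 + 22) / 2000 = 416/2000 = 0.2080 → 20.8 centimorgans.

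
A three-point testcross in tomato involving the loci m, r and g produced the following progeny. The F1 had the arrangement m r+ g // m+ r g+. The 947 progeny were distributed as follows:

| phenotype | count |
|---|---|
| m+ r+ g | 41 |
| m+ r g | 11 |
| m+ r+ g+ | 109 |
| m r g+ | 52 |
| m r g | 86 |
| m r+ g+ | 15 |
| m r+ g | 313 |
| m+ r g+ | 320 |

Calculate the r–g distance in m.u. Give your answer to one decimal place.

The two rarest classes, m r+ g+ and m+ r g, are the double crossovers. Comparing them with the parentals, only the g allele has switched, so g is the middle locus and the order is m – g – r.
Crossovers in the g–r interval produce the single-crossover classes m r g and m+ r+ g+ (86 + 109 = 195) plus the double crossovers (26).
RF(g–r) = (195 + 26) / 947 = 221/947 = 0.2334 → 23.3 m.u.

23.3 m.u.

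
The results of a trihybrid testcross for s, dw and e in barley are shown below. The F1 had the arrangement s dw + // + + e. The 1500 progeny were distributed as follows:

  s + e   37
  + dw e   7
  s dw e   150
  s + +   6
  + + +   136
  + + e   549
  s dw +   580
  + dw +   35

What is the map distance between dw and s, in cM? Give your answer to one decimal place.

The two rarest classes, s + + and + dw e, are the double crossovers. Comparing them with the parentals, only the dw allele has switched, so dw is the middle locus and the order is e – dw – s.
Crossovers in the dw–s interval produce the single-crossover classes + dw + and s + e (35 + 37 = 72) plus the double crossovers (13).
RF(dw–s) = (72 + 13) / 1500 = 85/1500 = 0.0567 → 5.7 cM.

5.7 cM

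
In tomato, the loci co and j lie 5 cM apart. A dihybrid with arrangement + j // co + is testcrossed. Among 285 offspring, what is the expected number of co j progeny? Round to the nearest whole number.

A map distance of 5 cM corresponds to a recombination frequency of 0.050.
The F1 is + j / co +, so co j is a recombinant gamete class with expected frequency r/2 = 0.050/2 = 0.0250.
Expected number = 0.0250 × 285 = 7.12 ≈ 7.

7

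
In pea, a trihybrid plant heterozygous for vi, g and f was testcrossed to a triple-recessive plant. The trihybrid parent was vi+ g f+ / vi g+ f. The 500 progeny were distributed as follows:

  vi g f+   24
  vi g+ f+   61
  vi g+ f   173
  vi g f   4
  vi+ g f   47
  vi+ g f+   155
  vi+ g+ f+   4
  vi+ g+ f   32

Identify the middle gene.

The two rarest classes, vi+ g+ f+ and vi g f, are the double crossovers. Comparing them with the parentals, only the g allele has switched, so g is the middle locus and the order is f – g – vi.

g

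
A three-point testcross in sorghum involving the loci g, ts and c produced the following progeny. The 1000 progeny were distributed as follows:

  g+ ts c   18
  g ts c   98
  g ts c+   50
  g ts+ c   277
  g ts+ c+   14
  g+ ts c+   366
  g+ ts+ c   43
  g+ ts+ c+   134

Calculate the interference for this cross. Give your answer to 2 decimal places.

0.03

The two most frequent reciprocal classes, g ts+ c and g+ ts c+, are the parental types, so the F1 was g ts+ c / g+ ts c+.
The two rarest classes, g ts+ c+ and g+ ts c, are the double crossovers. Comparing them with the parentals, only the c allele has switched, so c is the middle locus and the order is ts – c – g.
ts–c: (232 + 32)/1000 = 0.2640; c–g: (93 + 32)/1000 = 0.1250.
Expected DCO frequency = 0.2640 × 0.1250 ≈ 0.03300; observed = 32/1000 ≈ 0.03200.
Coefficient of coincidence = 0.03200/0.03300 ≈ 0.97; interference = 1 − 0.97 = 0.03.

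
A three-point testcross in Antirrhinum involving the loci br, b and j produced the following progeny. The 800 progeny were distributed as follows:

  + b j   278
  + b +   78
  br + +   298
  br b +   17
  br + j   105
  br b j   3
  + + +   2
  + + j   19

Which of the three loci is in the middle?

The two most frequent reciprocal classes, + b j and br + +, are the parental types, so the F1 was + b j / br + +.
The two rarest classes, br b j and + + +, are the double crossovers. Comparing them with the parentals, only the br allele has switched, so br is the middle locus and the order is b – br – j.

br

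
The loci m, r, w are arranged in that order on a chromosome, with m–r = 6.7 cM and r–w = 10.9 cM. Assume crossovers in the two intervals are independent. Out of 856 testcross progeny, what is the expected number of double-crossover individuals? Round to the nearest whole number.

Map distances give recombination frequencies of 0.067 and 0.109 for the two intervals.
With no interference, expected double-crossover frequency = 0.067 × 0.109 = 0.00730.
Expected number = 0.00730 × 856 = 6.25 ≈ 6.

6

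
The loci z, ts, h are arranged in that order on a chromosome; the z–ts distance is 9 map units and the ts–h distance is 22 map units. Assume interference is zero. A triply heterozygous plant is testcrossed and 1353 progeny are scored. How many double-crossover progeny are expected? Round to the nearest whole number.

Map distances give recombination frequencies of 0.090 and 0.220 for the two intervals.
With no interference, expected double-crossover frequency = 0.090 × 0.220 = 0.01980.
Expected number = 0.01980 × 1353 = 26.79 ≈ 27.

27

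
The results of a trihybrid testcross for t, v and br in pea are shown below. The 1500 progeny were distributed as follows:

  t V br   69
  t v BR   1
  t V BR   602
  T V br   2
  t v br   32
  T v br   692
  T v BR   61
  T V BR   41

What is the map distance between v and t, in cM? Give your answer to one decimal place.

5.1 cM

The two most frequent reciprocal classes, t V BR and T v br, are the parental types, so the F1 was t V BR / T v br.
The two rarest classes, t v BR and T V br, are the double crossovers. Comparing them with the parentals, only the v allele has switched, so v is the middle locus and the order is t – v – br.
Crossovers in the t–v interval produce the single-crossover classes T V BR and t v br (41 + 32 = 73) plus the double crossovers (3).
RF(t–v) = (73 + 3) / 1500 = 76/1500 = 0.0507 → 5.1 cM.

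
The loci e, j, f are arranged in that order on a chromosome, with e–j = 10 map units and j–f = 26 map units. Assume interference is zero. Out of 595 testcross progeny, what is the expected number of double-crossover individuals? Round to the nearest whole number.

Map distances give recombination frequencies of 0.100 and 0.260 for the two intervals.
With no interference, expected double-crossover frequency = 0.100 × 0.260 = 0.02600.
Expected number = 0.02600 × 595 = 15.47 ≈ 15.

15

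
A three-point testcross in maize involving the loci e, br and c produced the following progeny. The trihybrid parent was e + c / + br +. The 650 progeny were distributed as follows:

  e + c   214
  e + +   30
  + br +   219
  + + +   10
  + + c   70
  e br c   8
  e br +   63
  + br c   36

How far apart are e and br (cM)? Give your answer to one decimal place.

The two rarest classes, e br c and + + +, are the double crossovers. Comparing them with the parentals, only the br allele has switched, so br is the middle locus and the order is e – br – c.
Crossovers in the e–br interval produce the single-crossover classes + + c and e br + (70 + 63 = 133) plus the double crossovers (18).
RF(e–br) = (133 + 18) / 650 = 151/650 = 0.2323 → 23.2 cM.

23.2 cM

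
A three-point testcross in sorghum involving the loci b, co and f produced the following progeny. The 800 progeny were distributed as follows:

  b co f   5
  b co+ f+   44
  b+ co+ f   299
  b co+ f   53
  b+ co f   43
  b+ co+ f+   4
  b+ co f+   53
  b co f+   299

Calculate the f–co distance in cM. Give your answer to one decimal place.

12.0 cM

The two most frequent reciprocal classes, b co f+ and b+ co+ f, are the parental types, so the F1 was b co f+ / b+ co+ f.
The two rarest classes, b co f and b+ co+ f+, are the double crossovers. Comparing them with the parentals, only the f allele has switched, so f is the middle locus and the order is b – f – co.
Crossovers in the f–co interval produce the single-crossover classes b co+ f+ and b+ co f (44 + 43 = 87) plus the double crossovers (9).
RF(f–co) = (87 + 9) / 800 = 96/800 = 0.1200 → 12.0 cM.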